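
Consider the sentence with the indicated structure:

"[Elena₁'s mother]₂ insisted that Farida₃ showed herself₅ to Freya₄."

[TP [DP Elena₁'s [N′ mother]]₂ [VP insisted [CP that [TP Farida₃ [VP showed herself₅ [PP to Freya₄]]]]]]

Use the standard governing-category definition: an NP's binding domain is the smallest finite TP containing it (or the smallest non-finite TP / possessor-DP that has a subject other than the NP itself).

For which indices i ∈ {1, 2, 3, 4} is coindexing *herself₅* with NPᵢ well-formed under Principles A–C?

{3}

*herself* is an anaphor, so Principle A applies: it must be bound in its binding domain.
Binding domain of *herself₅*: the embedded TP, whose subject is Farida₃.
*Elena₁* does not c-command the anaphor → cannot bind it.
*[Elena₁'s mother]₂* c-commands the anaphor but is outside its binding domain → cannot satisfy Principle A.
*Farida₃* c-commands the anaphor within its binding domain → licit binder.
*Freya₄* does not c-command the anaphor → cannot bind it.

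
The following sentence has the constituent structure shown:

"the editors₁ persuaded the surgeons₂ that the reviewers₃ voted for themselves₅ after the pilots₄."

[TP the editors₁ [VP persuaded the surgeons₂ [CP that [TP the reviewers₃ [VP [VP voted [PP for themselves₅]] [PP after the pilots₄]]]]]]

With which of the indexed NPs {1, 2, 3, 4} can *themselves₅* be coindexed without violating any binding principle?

{3}

*themselves* is an anaphor, so Principle A applies: it must be bound in its binding domain.
Binding domain of *themselves₅*: the embedded TP, whose subject is the reviewers₃.
*the editors₁* c-commands the anaphor but is outside its binding domain → cannot satisfy Principle A.
*the surgeons₂* c-commands the anaphor but is outside its binding domain → cannot satisfy Principle A.
*the reviewers₃* c-commands the anaphor within its binding domain → licit binder.
*the pilots₄* does not c-command the anaphor → cannot bind it.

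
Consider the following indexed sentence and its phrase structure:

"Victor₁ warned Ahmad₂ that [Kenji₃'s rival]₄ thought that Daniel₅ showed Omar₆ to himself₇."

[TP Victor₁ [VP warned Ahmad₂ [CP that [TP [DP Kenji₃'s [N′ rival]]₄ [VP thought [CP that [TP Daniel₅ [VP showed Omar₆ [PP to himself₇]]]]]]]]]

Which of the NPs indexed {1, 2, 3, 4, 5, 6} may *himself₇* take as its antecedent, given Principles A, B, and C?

{5, 6}

*himself* is an anaphor, so Principle A applies: it must be bound in its binding domain.
Binding domain of *himself₇*: the embedded TP, whose subject is Daniel₅.
*Victor₁* c-commands the anaphor but is outside its binding domain → cannot satisfy Principle A.
*Ahmad₂* c-commands the anaphor but is outside its binding domain → cannot satisfy Principle A.
*Kenji₃* does not c-command the anaphor → cannot bind it.
*[Kenji₃'s rival]₄* c-commands the anaphor but is outside its binding domain → cannot satisfy Principle A.
*Daniel₅* c-commands the anaphor within its binding domain → licit binder.
*Omar₆* c-commands the anaphor within its binding domain → licit binder.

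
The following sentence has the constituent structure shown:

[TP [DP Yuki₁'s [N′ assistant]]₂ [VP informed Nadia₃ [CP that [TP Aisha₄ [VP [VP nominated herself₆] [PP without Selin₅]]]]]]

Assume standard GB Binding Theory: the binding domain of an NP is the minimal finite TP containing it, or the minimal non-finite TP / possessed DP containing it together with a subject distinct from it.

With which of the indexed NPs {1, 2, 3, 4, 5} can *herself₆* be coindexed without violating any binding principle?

{4}

*herself* is an anaphor, so Principle A applies: it must be bound in its binding domain.
Binding domain of *herself₆*: the embedded TP, whose subject is Aisha₄.
*Yuki₁* does not c-command the anaphor → cannot bind it.
*[Yuki₁'s assistant]₂* c-commands the anaphor but is outside its binding domain → cannot satisfy Principle A.
*Nadia₃* c-commands the anaphor but is outside its binding domain → cannot satisfy Principle A.
*Aisha₄* c-commands the anaphor within its binding domain → licit binder.
*Selin₅* does not c-command the anaphor → cannot bind it.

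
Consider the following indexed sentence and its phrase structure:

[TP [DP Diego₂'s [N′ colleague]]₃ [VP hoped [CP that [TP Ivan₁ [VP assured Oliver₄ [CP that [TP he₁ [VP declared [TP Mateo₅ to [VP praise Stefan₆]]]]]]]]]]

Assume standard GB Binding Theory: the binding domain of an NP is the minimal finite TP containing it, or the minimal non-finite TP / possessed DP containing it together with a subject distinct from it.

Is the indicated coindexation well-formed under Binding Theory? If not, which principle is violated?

grammatical

The two coindexed NPs are *Ivan₁* and *he₁*.
*he₁* is a pronoun; nothing c-commands it within its binding domain (the embedded TP.), so Principle B holds trivially.
*Ivan₁* is an R-expression; *he₁* does not c-command it, and no other NP shares its index, so Principle C is satisfied.
All principles are respected.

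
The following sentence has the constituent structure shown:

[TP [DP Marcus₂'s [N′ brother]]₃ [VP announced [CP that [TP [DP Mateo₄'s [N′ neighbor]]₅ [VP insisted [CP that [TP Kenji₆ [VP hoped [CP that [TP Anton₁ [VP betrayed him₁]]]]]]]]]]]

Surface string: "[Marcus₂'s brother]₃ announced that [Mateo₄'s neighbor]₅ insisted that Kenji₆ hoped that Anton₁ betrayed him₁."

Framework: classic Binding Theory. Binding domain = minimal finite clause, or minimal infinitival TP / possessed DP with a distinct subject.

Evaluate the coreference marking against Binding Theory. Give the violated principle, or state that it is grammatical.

Principle B

The two coindexed NPs are *Anton₁* and *him₁*.
*him₁* is a pronoun. Its binding domain is the embedded TP, whose subject is Anton₁.
*Anton₁* c-commands it within that domain and carries the same index.
The pronoun is locally bound → Principle B violation.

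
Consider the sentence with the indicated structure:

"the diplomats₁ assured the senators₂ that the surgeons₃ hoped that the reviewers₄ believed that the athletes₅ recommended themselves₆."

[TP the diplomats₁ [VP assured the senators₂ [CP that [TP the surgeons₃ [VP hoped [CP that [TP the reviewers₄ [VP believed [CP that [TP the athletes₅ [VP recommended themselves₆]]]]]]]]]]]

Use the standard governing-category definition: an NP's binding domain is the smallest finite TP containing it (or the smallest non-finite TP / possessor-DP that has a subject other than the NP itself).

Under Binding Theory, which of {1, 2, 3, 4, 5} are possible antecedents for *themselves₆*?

*themselves* is an anaphor, so Principle A applies: it must be bound in its binding domain.
Binding domain of *themselves₆*: the embedded TP, whose subject is the athletes₅.
*the diplomats₁* c-commands the anaphor but is outside its binding domain → cannot satisfy Principle A.
*the senators₂* c-commands the anaphor but is outside its binding domain → cannot satisfy Principle A.
*the surgeons₃* c-commands the anaphor but is outside its binding domain → cannot satisfy Principle A.
*the reviewers₄* c-commands the anaphor but is outside its binding domain → cannot satisfy Principle A.
*the athletes₅* c-commands the anaphor within its binding domain → licit binder.

{5}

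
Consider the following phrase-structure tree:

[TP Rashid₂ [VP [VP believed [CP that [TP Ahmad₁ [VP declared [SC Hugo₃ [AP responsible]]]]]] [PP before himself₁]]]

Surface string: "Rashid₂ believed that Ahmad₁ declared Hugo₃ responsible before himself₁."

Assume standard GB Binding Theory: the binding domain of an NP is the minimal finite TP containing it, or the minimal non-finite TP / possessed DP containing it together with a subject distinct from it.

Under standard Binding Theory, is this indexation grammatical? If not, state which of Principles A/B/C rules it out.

The two coindexed NPs are *Ahmad₁* and *himself₁*.
*himself₁* is an anaphor. Principle A requires it to be bound within its binding domain — the matrix TP, whose subject is Rashid₂.
Within that domain it is c-commanded by *Rashid₂*, which does not share its index.
*Ahmad₁* does not c-command the anaphor at all.
The anaphor is unbound in its domain → Principle A violation.

Principle A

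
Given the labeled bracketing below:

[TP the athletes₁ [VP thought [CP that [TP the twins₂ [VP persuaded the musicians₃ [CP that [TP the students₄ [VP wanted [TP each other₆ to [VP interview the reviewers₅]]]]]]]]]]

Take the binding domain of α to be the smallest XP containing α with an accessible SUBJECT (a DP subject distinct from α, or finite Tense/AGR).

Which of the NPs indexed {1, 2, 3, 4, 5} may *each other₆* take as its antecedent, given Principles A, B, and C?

{4}

*each other* is an anaphor, so Principle A applies: it must be bound in its binding domain.
Binding domain of *each other₆*: the embedded TP, whose subject is the students₄.
*the athletes₁* c-commands the anaphor but is outside its binding domain → cannot satisfy Principle A.
*the twins₂* c-commands the anaphor but is outside its binding domain → cannot satisfy Principle A.
*the musicians₃* c-commands the anaphor but is outside its binding domain → cannot satisfy Principle A.
*the students₄* c-commands the anaphor within its binding domain → licit binder.
*the reviewers₅* does not c-command the anaphor → cannot bind it.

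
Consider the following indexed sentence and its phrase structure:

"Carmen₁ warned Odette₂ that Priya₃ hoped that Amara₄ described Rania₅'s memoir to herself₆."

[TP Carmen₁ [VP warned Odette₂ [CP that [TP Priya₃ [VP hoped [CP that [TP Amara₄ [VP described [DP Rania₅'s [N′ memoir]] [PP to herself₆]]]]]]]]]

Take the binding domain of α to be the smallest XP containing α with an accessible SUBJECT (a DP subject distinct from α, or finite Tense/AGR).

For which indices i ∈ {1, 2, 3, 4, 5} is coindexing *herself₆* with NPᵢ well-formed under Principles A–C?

*herself* is an anaphor, so Principle A applies: it must be bound in its binding domain.
Binding domain of *herself₆*: the embedded TP, whose subject is Amara₄.
*Carmen₁* c-commands the anaphor but is outside its binding domain → cannot satisfy Principle A.
*Odette₂* c-commands the anaphor but is outside its binding domain → cannot satisfy Principle A.
*Priya₃* c-commands the anaphor but is outside its binding domain → cannot satisfy Principle A.
*Amara₄* c-commands the anaphor within its binding domain → licit binder.
*Rania₅* does not c-command the anaphor → cannot bind it.

{4}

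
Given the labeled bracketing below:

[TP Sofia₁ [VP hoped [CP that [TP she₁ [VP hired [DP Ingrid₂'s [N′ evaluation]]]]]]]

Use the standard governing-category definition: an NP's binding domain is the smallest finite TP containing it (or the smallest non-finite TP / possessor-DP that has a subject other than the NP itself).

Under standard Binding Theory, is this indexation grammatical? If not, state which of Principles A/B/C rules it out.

The two coindexed NPs are *Sofia₁* and *she₁*.
*she₁* is a pronoun; nothing c-commands it within its binding domain (the embedded TP.), so Principle B holds trivially.
*Sofia₁* is an R-expression; *she₁* does not c-command it, and no other NP shares its index, so Principle C is satisfied.
All principles are respected.

grammatical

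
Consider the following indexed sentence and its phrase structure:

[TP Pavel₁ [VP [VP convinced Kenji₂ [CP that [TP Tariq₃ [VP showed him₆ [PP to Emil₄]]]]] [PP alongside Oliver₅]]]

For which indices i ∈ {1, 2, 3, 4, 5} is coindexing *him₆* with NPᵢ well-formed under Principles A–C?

*him* is a pronoun, so Principle B applies: it must be free in its binding domain.
Binding domain of *him₆*: the embedded TP, whose subject is Tariq₃.
*Pavel₁* c-commands the pronoun but from outside its binding domain, and is not c-commanded by it → coindexation permitted.
*Kenji₂* c-commands the pronoun but from outside its binding domain, and is not c-commanded by it → coindexation permitted.
*Tariq₃* c-commands the pronoun within its binding domain → coindexation would violate Principle B.
*Emil₄*: the pronoun c-commands this R-expression → coindexation would violate Principle C on *Emil₄*.
*Oliver₅* and the pronoun do not c-command one another → neither Principle B nor Principle C is at stake; coindexation permitted.

{1, 2, 5}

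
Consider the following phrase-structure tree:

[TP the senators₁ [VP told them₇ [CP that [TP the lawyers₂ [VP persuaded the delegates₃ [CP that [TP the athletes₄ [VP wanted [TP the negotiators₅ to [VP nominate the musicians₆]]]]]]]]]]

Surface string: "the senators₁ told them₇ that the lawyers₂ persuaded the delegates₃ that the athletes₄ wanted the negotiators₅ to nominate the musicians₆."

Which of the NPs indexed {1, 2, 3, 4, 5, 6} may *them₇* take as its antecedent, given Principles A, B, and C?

none

*them* is a pronoun, so Principle B applies: it must be free in its binding domain.
Binding domain of *them₇*: the matrix TP, whose subject is the senators₁.
*the senators₁* c-commands the pronoun within its binding domain → coindexation would violate Principle B.
*the lawyers₂*: the pronoun c-commands this R-expression → coindexation would violate Principle C on *the lawyers₂*.
*the delegates₃*: the pronoun c-commands this R-expression → coindexation would violate Principle C on *the delegates₃*.
*the athletes₄*: the pronoun c-commands this R-expression → coindexation would violate Principle C on *the athletes₄*.
*the negotiators₅*: the pronoun c-commands this R-expression → coindexation would violate Principle C on *the negotiators₅*.
*the musicians₆*: the pronoun c-commands this R-expression → coindexation would violate Principle C on *the musicians₆*.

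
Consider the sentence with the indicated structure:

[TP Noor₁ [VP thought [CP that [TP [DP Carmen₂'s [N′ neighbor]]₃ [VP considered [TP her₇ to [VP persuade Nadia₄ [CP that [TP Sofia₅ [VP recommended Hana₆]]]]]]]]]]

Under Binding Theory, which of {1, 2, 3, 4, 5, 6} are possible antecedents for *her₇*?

{1, 2}

*her* is a pronoun, so Principle B applies: it must be free in its binding domain.
Binding domain of *her₇*: the embedded TP, whose subject is [Carmen₂'s neighbor]₃.
*Noor₁* c-commands the pronoun but from outside its binding domain, and is not c-commanded by it → coindexation permitted.
*Carmen₂* and the pronoun do not c-command one another → neither Principle B nor Principle C is at stake; coindexation permitted.
*[Carmen₂'s neighbor]₃* c-commands the pronoun within its binding domain → coindexation would violate Principle B.
*Nadia₄*: the pronoun c-commands this R-expression → coindexation would violate Principle C on *Nadia₄*.
*Sofia₅*: the pronoun c-commands this R-expression → coindexation would violate Principle C on *Sofia₅*.
*Hana₆*: the pronoun c-commands this R-expression → coindexation would violate Principle C on *Hana₆*.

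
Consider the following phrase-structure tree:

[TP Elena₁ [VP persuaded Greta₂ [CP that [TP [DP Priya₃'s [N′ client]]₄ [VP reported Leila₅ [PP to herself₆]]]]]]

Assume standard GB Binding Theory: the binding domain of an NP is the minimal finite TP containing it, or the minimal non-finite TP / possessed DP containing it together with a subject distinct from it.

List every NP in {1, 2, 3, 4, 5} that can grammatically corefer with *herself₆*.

{4, 5}

*herself* is an anaphor, so Principle A applies: it must be bound in its binding domain.
Binding domain of *herself₆*: the embedded TP, whose subject is [Priya₃'s client]₄.
*Elena₁* c-commands the anaphor but is outside its binding domain → cannot satisfy Principle A.
*Greta₂* c-commands the anaphor but is outside its binding domain → cannot satisfy Principle A.
*Priya₃* does not c-command the anaphor → cannot bind it.
*[Priya₃'s client]₄* c-commands the anaphor within its binding domain → licit binder.
*Leila₅* c-commands the anaphor within its binding domain → licit binder.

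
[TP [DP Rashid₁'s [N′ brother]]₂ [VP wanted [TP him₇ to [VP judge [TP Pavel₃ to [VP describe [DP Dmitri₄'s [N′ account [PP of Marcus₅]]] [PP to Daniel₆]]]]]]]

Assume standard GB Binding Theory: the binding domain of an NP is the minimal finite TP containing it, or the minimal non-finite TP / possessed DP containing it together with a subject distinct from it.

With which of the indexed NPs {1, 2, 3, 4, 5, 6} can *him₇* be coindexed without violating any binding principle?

*him* is a pronoun, so Principle B applies: it must be free in its binding domain.
Binding domain of *him₇*: the matrix TP, whose subject is [Rashid₁'s brother]₂.
*Rashid₁* and the pronoun do not c-command one another → neither Principle B nor Principle C is at stake; coindexation permitted.
*[Rashid₁'s brother]₂* c-commands the pronoun within its binding domain → coindexation would violate Principle B.
*Pavel₃*: the pronoun c-commands this R-expression → coindexation would violate Principle C on *Pavel₃*.
*Dmitri₄*: the pronoun c-commands this R-expression → coindexation would violate Principle C on *Dmitri₄*.
*Marcus₅*: the pronoun c-commands this R-expression → coindexation would violate Principle C on *Marcus₅*.
*Daniel₆*: the pronoun c-commands this R-expression → coindexation would violate Principle C on *Daniel₆*.

{1}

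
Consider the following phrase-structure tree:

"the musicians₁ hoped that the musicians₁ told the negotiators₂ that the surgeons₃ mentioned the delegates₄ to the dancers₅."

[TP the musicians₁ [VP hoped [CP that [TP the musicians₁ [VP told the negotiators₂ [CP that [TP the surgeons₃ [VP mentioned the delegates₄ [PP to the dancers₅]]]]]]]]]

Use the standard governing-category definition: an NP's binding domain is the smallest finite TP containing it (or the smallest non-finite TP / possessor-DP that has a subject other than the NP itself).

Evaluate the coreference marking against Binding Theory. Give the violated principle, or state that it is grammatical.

The two coindexed NPs are *the musicians₁* (the higher occurrence) and *the musicians₁* (the lower occurrence).
*the musicians₁* (the lower occurrence) is an R-expression. Principle C requires it to be free everywhere.
*the musicians₁* (the higher occurrence) c-commands it and carries the same index.
The R-expression is bound → Principle C violation.

Principle C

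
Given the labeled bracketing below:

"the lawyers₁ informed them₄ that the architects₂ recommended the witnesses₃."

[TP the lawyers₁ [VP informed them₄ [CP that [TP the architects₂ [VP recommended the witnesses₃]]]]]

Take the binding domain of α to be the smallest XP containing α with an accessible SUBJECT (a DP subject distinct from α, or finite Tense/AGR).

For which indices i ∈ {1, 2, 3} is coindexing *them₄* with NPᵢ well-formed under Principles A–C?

none

*them* is a pronoun, so Principle B applies: it must be free in its binding domain.
Binding domain of *them₄*: the matrix TP, whose subject is the lawyers₁.
*the lawyers₁* c-commands the pronoun within its binding domain → coindexation would violate Principle B.
*the architects₂*: the pronoun c-commands this R-expression → coindexation would violate Principle C on *the architects₂*.
*the witnesses₃*: the pronoun c-commands this R-expression → coindexation would violate Principle C on *the witnesses₃*.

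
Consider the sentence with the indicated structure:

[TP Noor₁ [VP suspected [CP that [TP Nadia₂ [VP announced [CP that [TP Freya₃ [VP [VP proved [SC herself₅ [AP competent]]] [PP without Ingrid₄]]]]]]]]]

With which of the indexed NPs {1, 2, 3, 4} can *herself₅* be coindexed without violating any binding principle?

*herself* is an anaphor, so Principle A applies: it must be bound in its binding domain.
Binding domain of *herself₅*: the embedded TP, whose subject is Freya₃.
*Noor₁* c-commands the anaphor but is outside its binding domain → cannot satisfy Principle A.
*Nadia₂* c-commands the anaphor but is outside its binding domain → cannot satisfy Principle A.
*Freya₃* c-commands the anaphor within its binding domain → licit binder.
*Ingrid₄* does not c-command the anaphor → cannot bind it.

{3}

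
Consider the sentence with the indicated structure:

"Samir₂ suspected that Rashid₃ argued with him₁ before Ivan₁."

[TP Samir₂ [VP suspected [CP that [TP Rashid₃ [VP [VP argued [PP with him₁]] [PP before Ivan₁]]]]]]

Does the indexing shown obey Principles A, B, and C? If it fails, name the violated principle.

The two coindexed NPs are *Ivan₁* and *him₁*.
*him₁* is a pronoun; its binding domain is the embedded TP, whose subject is Rashid₃. Within that domain it is c-commanded only by *Rashid₃*, which carries a different index — the pronoun is free locally, so Principle B holds.
*Ivan₁* is an R-expression; *him₁* does not c-command it, and no other NP shares its index, so Principle C is satisfied.
All principles are respected.

grammatical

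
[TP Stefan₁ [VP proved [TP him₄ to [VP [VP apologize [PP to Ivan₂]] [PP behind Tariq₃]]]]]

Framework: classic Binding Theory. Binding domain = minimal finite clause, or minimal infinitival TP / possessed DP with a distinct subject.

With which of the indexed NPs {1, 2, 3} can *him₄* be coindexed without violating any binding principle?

none

*him* is a pronoun, so Principle B applies: it must be free in its binding domain.
Binding domain of *him₄*: the matrix TP, whose subject is Stefan₁.
*Stefan₁* c-commands the pronoun within its binding domain → coindexation would violate Principle B.
*Ivan₂*: the pronoun c-commands this R-expression → coindexation would violate Principle C on *Ivan₂*.
*Tariq₃*: the pronoun c-commands this R-expression → coindexation would violate Principle C on *Tariq₃*.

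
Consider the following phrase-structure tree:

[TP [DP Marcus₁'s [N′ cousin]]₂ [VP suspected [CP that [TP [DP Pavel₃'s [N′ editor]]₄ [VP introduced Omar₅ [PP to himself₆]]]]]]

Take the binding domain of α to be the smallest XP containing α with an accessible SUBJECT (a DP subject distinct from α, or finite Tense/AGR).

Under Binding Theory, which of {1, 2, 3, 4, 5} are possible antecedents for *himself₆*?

*himself* is an anaphor, so Principle A applies: it must be bound in its binding domain.
Binding domain of *himself₆*: the embedded TP, whose subject is [Pavel₃'s editor]₄.
*Marcus₁* does not c-command the anaphor → cannot bind it.
*[Marcus₁'s cousin]₂* c-commands the anaphor but is outside its binding domain → cannot satisfy Principle A.
*Pavel₃* does not c-command the anaphor → cannot bind it.
*[Pavel₃'s editor]₄* c-commands the anaphor within its binding domain → licit binder.
*Omar₅* c-commands the anaphor within its binding domain → licit binder.

{4, 5}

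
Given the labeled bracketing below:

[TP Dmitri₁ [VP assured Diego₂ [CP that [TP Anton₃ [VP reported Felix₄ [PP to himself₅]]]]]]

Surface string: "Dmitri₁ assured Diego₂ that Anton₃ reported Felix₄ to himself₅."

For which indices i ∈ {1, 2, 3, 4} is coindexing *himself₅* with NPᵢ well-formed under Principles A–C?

{3, 4}

*himself* is an anaphor, so Principle A applies: it must be bound in its binding domain.
Binding domain of *himself₅*: the embedded TP, whose subject is Anton₃.
*Dmitri₁* c-commands the anaphor but is outside its binding domain → cannot satisfy Principle A.
*Diego₂* c-commands the anaphor but is outside its binding domain → cannot satisfy Principle A.
*Anton₃* c-commands the anaphor within its binding domain → licit binder.
*Felix₄* c-commands the anaphor within its binding domain → licit binder.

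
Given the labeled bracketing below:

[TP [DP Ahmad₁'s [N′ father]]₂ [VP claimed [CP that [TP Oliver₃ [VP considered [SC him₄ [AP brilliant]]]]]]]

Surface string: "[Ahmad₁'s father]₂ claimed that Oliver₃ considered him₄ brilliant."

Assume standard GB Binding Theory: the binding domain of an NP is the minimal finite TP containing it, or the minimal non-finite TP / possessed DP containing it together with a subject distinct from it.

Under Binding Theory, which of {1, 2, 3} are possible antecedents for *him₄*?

{1, 2}

*him* is a pronoun, so Principle B applies: it must be free in its binding domain.
Binding domain of *him₄*: the embedded TP, whose subject is Oliver₃.
*Ahmad₁* and the pronoun do not c-command one another → neither Principle B nor Principle C is at stake; coindexation permitted.
*[Ahmad₁'s father]₂* c-commands the pronoun but from outside its binding domain, and is not c-commanded by it → coindexation permitted.
*Oliver₃* c-commands the pronoun within its binding domain → coindexation would violate Principle B.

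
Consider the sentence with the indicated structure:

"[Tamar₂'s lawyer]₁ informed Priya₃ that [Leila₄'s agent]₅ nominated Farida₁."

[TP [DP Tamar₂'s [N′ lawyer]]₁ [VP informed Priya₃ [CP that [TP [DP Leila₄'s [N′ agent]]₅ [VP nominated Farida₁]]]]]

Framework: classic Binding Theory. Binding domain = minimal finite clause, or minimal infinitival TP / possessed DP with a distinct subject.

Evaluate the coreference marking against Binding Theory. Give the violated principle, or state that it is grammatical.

Principle C

The two coindexed NPs are *[Tamar₂'s lawyer]₁* and *Farida₁*.
*Farida₁* is an R-expression. Principle C requires it to be free everywhere.
*[Tamar₂'s lawyer]₁* c-commands it and carries the same index.
The R-expression is bound → Principle C violation.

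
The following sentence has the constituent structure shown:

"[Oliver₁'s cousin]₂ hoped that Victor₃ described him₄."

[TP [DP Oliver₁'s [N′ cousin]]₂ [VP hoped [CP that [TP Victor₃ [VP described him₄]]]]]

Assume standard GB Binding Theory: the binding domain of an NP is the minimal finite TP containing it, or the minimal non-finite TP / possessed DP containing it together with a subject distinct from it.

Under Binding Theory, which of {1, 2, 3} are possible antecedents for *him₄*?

{1, 2}

*him* is a pronoun, so Principle B applies: it must be free in its binding domain.
Binding domain of *him₄*: the embedded TP, whose subject is Victor₃.
*Oliver₁* and the pronoun do not c-command one another → neither Principle B nor Principle C is at stake; coindexation permitted.
*[Oliver₁'s cousin]₂* c-commands the pronoun but from outside its binding domain, and is not c-commanded by it → coindexation permitted.
*Victor₃* c-commands the pronoun within its binding domain → coindexation would violate Principle B.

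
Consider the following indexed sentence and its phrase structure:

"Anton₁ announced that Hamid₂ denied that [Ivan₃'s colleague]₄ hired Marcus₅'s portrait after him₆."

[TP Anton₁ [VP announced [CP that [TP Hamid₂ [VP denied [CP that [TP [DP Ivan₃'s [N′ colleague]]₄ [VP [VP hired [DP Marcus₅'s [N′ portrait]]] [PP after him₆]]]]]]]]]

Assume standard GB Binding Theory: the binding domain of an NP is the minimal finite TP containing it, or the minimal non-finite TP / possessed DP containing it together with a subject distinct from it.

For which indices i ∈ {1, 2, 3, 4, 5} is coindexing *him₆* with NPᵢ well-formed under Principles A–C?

{1, 2, 3, 5}

*him* is a pronoun, so Principle B applies: it must be free in its binding domain.
Binding domain of *him₆*: the embedded TP, whose subject is [Ivan₃'s colleague]₄.
*Anton₁* c-commands the pronoun but from outside its binding domain, and is not c-commanded by it → coindexation permitted.
*Hamid₂* c-commands the pronoun but from outside its binding domain, and is not c-commanded by it → coindexation permitted.
*Ivan₃* and the pronoun do not c-command one another → neither Principle B nor Principle C is at stake; coindexation permitted.
*[Ivan₃'s colleague]₄* c-commands the pronoun within its binding domain → coindexation would violate Principle B.
*Marcus₅* and the pronoun do not c-command one another → neither Principle B nor Principle C is at stake; coindexation permitted.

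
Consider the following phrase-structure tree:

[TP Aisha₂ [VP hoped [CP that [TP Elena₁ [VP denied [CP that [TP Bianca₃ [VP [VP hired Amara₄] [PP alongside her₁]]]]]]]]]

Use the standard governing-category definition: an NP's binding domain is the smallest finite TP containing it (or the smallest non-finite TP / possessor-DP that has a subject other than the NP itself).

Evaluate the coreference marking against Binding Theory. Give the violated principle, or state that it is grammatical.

grammatical

The two coindexed NPs are *Elena₁* and *her₁*.
*her₁* is a pronoun; its binding domain is the embedded TP, whose subject is Bianca₃. Within that domain it is c-commanded only by *Bianca₃*, which carries a different index — the pronoun is free locally, so Principle B holds.
*Elena₁* is an R-expression; *her₁* does not c-command it, and no other NP shares its index, so Principle C is satisfied.
All principles are respected.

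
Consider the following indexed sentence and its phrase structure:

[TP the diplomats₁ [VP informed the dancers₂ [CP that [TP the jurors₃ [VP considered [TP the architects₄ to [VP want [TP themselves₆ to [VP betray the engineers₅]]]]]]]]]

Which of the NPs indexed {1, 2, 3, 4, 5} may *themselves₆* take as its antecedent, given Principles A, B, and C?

{4}

*themselves* is an anaphor, so Principle A applies: it must be bound in its binding domain.
Binding domain of *themselves₆*: the embedded TP, whose subject is the architects₄.
*the diplomats₁* c-commands the anaphor but is outside its binding domain → cannot satisfy Principle A.
*the dancers₂* c-commands the anaphor but is outside its binding domain → cannot satisfy Principle A.
*the jurors₃* c-commands the anaphor but is outside its binding domain → cannot satisfy Principle A.
*the architects₄* c-commands the anaphor within its binding domain → licit binder.
*the engineers₅* does not c-command the anaphor → cannot bind it.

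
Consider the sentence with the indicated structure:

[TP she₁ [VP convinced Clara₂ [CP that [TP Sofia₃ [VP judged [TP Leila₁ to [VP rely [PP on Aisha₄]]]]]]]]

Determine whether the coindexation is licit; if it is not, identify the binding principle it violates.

Principle C

The two coindexed NPs are *she₁* and *Leila₁*.
*Leila₁* is an R-expression. Principle C requires it to be free everywhere.
*she₁* c-commands it and carries the same index.
The R-expression is bound → Principle C violation.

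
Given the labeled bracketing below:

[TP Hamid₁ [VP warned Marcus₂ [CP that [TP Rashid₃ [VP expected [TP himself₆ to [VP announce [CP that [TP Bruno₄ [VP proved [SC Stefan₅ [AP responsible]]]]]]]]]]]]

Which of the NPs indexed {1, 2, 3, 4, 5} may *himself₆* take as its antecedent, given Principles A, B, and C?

{3}

*himself* is an anaphor, so Principle A applies: it must be bound in its binding domain.
Binding domain of *himself₆*: the embedded TP, whose subject is Rashid₃.
*Hamid₁* c-commands the anaphor but is outside its binding domain → cannot satisfy Principle A.
*Marcus₂* c-commands the anaphor but is outside its binding domain → cannot satisfy Principle A.
*Rashid₃* c-commands the anaphor within its binding domain → licit binder.
*Bruno₄* does not c-command the anaphor → cannot bind it.
*Stefan₅* does not c-command the anaphor → cannot bind it.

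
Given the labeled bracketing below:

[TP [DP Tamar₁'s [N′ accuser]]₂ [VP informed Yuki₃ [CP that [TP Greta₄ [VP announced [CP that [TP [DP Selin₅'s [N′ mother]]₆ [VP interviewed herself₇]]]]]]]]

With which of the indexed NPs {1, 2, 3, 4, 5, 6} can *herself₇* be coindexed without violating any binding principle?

*herself* is an anaphor, so Principle A applies: it must be bound in its binding domain.
Binding domain of *herself₇*: the embedded TP, whose subject is [Selin₅'s mother]₆.
*Tamar₁* does not c-command the anaphor → cannot bind it.
*[Tamar₁'s accuser]₂* c-commands the anaphor but is outside its binding domain → cannot satisfy Principle A.
*Yuki₃* c-commands the anaphor but is outside its binding domain → cannot satisfy Principle A.
*Greta₄* c-commands the anaphor but is outside its binding domain → cannot satisfy Principle A.
*Selin₅* does not c-command the anaphor → cannot bind it.
*[Selin₅'s mother]₆* c-commands the anaphor within its binding domain → licit binder.

{6}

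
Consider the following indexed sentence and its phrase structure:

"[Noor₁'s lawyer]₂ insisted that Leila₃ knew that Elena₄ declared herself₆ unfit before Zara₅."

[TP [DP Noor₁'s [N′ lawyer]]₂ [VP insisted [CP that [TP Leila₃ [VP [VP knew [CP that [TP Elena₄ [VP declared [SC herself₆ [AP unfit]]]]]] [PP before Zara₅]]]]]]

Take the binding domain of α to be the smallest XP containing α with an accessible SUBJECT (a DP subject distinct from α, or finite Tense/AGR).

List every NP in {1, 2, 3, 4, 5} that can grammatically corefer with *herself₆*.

{4}

*herself* is an anaphor, so Principle A applies: it must be bound in its binding domain.
Binding domain of *herself₆*: the embedded TP, whose subject is Elena₄.
*Noor₁* does not c-command the anaphor → cannot bind it.
*[Noor₁'s lawyer]₂* c-commands the anaphor but is outside its binding domain → cannot satisfy Principle A.
*Leila₃* c-commands the anaphor but is outside its binding domain → cannot satisfy Principle A.
*Elena₄* c-commands the anaphor within its binding domain → licit binder.
*Zara₅* does not c-command the anaphor → cannot bind it.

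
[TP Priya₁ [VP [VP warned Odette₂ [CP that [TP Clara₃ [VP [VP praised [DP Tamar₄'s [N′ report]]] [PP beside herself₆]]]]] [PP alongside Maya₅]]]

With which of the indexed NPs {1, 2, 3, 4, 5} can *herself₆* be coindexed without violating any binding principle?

*herself* is an anaphor, so Principle A applies: it must be bound in its binding domain.
Binding domain of *herself₆*: the embedded TP, whose subject is Clara₃.
*Priya₁* c-commands the anaphor but is outside its binding domain → cannot satisfy Principle A.
*Odette₂* c-commands the anaphor but is outside its binding domain → cannot satisfy Principle A.
*Clara₃* c-commands the anaphor within its binding domain → licit binder.
*Tamar₄* does not c-command the anaphor → cannot bind it.
*Maya₅* does not c-command the anaphor → cannot bind it.

{3}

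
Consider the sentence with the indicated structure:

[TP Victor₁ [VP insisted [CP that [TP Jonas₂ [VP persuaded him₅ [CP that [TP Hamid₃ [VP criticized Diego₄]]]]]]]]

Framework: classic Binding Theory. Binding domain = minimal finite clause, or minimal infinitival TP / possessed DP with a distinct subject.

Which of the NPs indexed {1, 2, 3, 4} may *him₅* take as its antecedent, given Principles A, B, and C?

*him* is a pronoun, so Principle B applies: it must be free in its binding domain.
Binding domain of *him₅*: the embedded TP, whose subject is Jonas₂.
*Victor₁* c-commands the pronoun but from outside its binding domain, and is not c-commanded by it → coindexation permitted.
*Jonas₂* c-commands the pronoun within its binding domain → coindexation would violate Principle B.
*Hamid₃*: the pronoun c-commands this R-expression → coindexation would violate Principle C on *Hamid₃*.
*Diego₄*: the pronoun c-commands this R-expression → coindexation would violate Principle C on *Diego₄*.

{1}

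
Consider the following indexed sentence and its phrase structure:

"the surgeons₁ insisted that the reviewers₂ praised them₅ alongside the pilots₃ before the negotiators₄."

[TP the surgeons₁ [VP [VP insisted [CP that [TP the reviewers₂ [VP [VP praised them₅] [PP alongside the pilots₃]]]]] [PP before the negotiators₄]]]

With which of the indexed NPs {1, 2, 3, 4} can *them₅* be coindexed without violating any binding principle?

*them* is a pronoun, so Principle B applies: it must be free in its binding domain.
Binding domain of *them₅*: the embedded TP, whose subject is the reviewers₂.
*the surgeons₁* c-commands the pronoun but from outside its binding domain, and is not c-commanded by it → coindexation permitted.
*the reviewers₂* c-commands the pronoun within its binding domain → coindexation would violate Principle B.
*the pilots₃* and the pronoun do not c-command one another → neither Principle B nor Principle C is at stake; coindexation permitted.
*the negotiators₄* and the pronoun do not c-command one another → neither Principle B nor Principle C is at stake; coindexation permitted.

{1, 3, 4}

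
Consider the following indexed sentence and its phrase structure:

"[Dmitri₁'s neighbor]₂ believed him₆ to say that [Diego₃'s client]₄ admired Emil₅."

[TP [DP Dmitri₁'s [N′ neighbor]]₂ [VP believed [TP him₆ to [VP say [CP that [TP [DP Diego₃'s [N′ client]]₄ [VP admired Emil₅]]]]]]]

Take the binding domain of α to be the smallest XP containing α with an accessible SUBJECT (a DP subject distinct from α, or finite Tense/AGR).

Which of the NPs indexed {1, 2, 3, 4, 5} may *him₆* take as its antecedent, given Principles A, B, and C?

*him* is a pronoun, so Principle B applies: it must be free in its binding domain.
Binding domain of *him₆*: the matrix TP, whose subject is [Dmitri₁'s neighbor]₂.
*Dmitri₁* and the pronoun do not c-command one another → neither Principle B nor Principle C is at stake; coindexation permitted.
*[Dmitri₁'s neighbor]₂* c-commands the pronoun within its binding domain → coindexation would violate Principle B.
*Diego₃*: the pronoun c-commands this R-expression → coindexation would violate Principle C on *Diego₃*.
*[Diego₃'s client]₄*: the pronoun c-commands this R-expression → coindexation would violate Principle C on *[Diego₃'s client]₄*.
*Emil₅*: the pronoun c-commands this R-expression → coindexation would violate Principle C on *Emil₅*.

{1}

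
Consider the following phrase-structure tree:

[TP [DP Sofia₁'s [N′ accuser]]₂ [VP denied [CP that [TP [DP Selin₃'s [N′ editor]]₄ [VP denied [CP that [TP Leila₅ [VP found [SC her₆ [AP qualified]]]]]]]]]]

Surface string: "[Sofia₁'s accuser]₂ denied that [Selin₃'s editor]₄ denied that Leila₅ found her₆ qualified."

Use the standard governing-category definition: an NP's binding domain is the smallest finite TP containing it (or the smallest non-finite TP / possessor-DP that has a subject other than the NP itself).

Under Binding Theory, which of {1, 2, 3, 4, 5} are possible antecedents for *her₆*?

*her* is a pronoun, so Principle B applies: it must be free in its binding domain.
Binding domain of *her₆*: the embedded TP, whose subject is Leila₅.
*Sofia₁* and the pronoun do not c-command one another → neither Principle B nor Principle C is at stake; coindexation permitted.
*[Sofia₁'s accuser]₂* c-commands the pronoun but from outside its binding domain, and is not c-commanded by it → coindexation permitted.
*Selin₃* and the pronoun do not c-command one another → neither Principle B nor Principle C is at stake; coindexation permitted.
*[Selin₃'s editor]₄* c-commands the pronoun but from outside its binding domain, and is not c-commanded by it → coindexation permitted.
*Leila₅* c-commands the pronoun within its binding domain → coindexation would violate Principle B.

{1, 2, 3, 4}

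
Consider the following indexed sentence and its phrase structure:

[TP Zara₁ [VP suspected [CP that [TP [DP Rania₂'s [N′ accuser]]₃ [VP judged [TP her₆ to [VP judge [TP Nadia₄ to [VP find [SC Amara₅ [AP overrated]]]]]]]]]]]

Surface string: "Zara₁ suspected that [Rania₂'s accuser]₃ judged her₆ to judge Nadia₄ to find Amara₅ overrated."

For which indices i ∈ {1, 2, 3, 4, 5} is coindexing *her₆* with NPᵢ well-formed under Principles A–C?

{1, 2}

*her* is a pronoun, so Principle B applies: it must be free in its binding domain.
Binding domain of *her₆*: the embedded TP, whose subject is [Rania₂'s accuser]₃.
*Zara₁* c-commands the pronoun but from outside its binding domain, and is not c-commanded by it → coindexation permitted.
*Rania₂* and the pronoun do not c-command one another → neither Principle B nor Principle C is at stake; coindexation permitted.
*[Rania₂'s accuser]₃* c-commands the pronoun within its binding domain → coindexation would violate Principle B.
*Nadia₄*: the pronoun c-commands this R-expression → coindexation would violate Principle C on *Nadia₄*.
*Amara₅*: the pronoun c-commands this R-expression → coindexation would violate Principle C on *Amara₅*.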